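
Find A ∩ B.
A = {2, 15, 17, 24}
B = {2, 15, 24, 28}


A ∩ B = elements in both A and B
A = {2, 15, 17, 24}
B = {2, 15, 24, 28}
A ∩ B = {2, 15, 24}

A ∩ B = {2, 15, 24}


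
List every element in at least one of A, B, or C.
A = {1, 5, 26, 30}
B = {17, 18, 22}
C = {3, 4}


A ∪ B = {1, 5, 17, 18, 22, 26, 30}
(A ∪ B) ∪ C = {1, 3, 4, 5, 17, 18, 22, 26, 30}

A ∪ B ∪ C = {1, 3, 4, 5, 17, 18, 22, 26, 30}


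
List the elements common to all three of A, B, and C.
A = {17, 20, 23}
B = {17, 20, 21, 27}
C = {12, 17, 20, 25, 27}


A ∩ B = {17, 20}
(A ∩ B) ∩ C = {17, 20}

A ∩ B ∩ C = {17, 20}


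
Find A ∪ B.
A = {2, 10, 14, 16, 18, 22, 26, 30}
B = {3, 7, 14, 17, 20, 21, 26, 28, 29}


A ∪ B = all elements in A or B (or both)
A = {2, 10, 14, 16, 18, 22, 26, 30}
B = {3, 7, 14, 17, 20, 21, 26, 28, 29}
A ∪ B = {2, 3, 7, 10, 14, 16, 17, 18, 20, 21, 22, 26, 28, 29, 30}

A ∪ B = {2, 3, 7, 10, 14, 16, 17, 18, 20, 21, 22, 26, 28, 29, 30}


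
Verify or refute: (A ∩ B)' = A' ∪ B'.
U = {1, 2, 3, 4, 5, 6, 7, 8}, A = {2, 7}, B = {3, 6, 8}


LHS: A ∩ B = ∅
(A ∩ B)' = U \ (A ∩ B) = {1, 2, 3, 4, 5, 6, 7, 8}
A' = {1, 3, 4, 5, 6, 8}, B' = {1, 2, 4, 5, 7}
Claimed RHS: A' ∪ B' = {1, 2, 3, 4, 5, 6, 7, 8}
Identity is VALID: LHS = RHS = {1, 2, 3, 4, 5, 6, 7, 8} ✓

Identity is valid. (A ∩ B)' = A' ∪ B' = {1, 2, 3, 4, 5, 6, 7, 8}


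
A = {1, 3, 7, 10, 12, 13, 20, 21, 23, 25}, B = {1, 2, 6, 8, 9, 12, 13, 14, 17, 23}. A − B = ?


A \ B = elements in A but not in B
A = {1, 3, 7, 10, 12, 13, 20, 21, 23, 25}
B = {1, 2, 6, 8, 9, 12, 13, 14, 17, 23}
Remove from A any elements in B
A \ B = {3, 7, 10, 20, 21, 25}

A \ B = {3, 7, 10, 20, 21, 25}


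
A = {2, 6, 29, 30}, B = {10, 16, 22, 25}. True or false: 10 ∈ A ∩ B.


A = {2, 6, 29, 30}, B = {10, 16, 22, 25}
A ∩ B = elements in both A and B
A ∩ B = ∅
Checking if 10 ∈ A ∩ B
10 is not in A ∩ B → False

10 ∉ A ∩ B


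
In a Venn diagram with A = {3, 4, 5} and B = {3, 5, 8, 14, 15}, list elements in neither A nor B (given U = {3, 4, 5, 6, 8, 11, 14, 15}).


A = {3, 4, 5}
B = {3, 5, 8, 14, 15}
Region: in neither A nor B (given U = {3, 4, 5, 6, 8, 11, 14, 15})
Elements: {6, 11}

Elements in neither A nor B (given U = {3, 4, 5, 6, 8, 11, 14, 15}): {6, 11}


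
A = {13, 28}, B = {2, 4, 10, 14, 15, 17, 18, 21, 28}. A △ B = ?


A △ B = (A \ B) ∪ (B \ A) = elements in exactly one of A or B
A \ B = {13}
B \ A = {2, 4, 10, 14, 15, 17, 18, 21}
A △ B = {2, 4, 10, 13, 14, 15, 17, 18, 21}

A △ B = {2, 4, 10, 13, 14, 15, 17, 18, 21}


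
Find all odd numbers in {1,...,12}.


Checking each candidate:
Condition: odd numbers in {1,...,12}
Result = {1, 3, 5, 7, 9, 11}

{1, 3, 5, 7, 9, 11}


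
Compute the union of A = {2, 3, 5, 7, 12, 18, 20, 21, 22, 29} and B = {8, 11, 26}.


A ∪ B = all elements in A or B (or both)
A = {2, 3, 5, 7, 12, 18, 20, 21, 22, 29}
B = {8, 11, 26}
A ∪ B = {2, 3, 5, 7, 8, 11, 12, 18, 20, 21, 22, 26, 29}

A ∪ B = {2, 3, 5, 7, 8, 11, 12, 18, 20, 21, 22, 26, 29}


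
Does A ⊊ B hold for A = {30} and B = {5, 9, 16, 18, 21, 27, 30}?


A ⊂ B requires: A ⊆ B AND A ≠ B.
A ⊆ B? Yes
A = B? No
A ⊂ B: Yes (A is a proper subset of B)

Yes, A ⊂ B


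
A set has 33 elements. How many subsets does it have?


Number of subsets = 2^n
= 2^33
= 8589934592

|P(A)| = 8589934592


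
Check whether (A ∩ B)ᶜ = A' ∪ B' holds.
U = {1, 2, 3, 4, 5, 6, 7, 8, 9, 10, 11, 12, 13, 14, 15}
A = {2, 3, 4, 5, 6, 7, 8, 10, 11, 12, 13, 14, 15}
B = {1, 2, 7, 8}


LHS: A ∩ B = {2, 7, 8}
(A ∩ B)' = U \ (A ∩ B) = {1, 3, 4, 5, 6, 9, 10, 11, 12, 13, 14, 15}
A' = {1, 9}, B' = {3, 4, 5, 6, 9, 10, 11, 12, 13, 14, 15}
Claimed RHS: A' ∪ B' = {1, 3, 4, 5, 6, 9, 10, 11, 12, 13, 14, 15}
Identity is VALID: LHS = RHS = {1, 3, 4, 5, 6, 9, 10, 11, 12, 13, 14, 15} ✓

Identity is valid. (A ∩ B)' = A' ∪ B' = {1, 3, 4, 5, 6, 9, 10, 11, 12, 13, 14, 15}


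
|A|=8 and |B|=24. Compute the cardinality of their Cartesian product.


|A × B| = |A| × |B|
= 8 × 24
= 192

|A × B| = 192


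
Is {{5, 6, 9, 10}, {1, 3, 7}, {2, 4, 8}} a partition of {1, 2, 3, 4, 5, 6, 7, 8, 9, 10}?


A partition requires: (1) non-empty parts, (2) pairwise disjoint, (3) union = U
Parts: {5, 6, 9, 10}, {1, 3, 7}, {2, 4, 8}
Union of parts: {1, 2, 3, 4, 5, 6, 7, 8, 9, 10}
U = {1, 2, 3, 4, 5, 6, 7, 8, 9, 10}
All non-empty? True
Pairwise disjoint? True
Covers U? True

Yes, valid partition


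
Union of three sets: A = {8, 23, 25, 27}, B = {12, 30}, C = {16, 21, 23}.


A ∪ B = {8, 12, 23, 25, 27, 30}
(A ∪ B) ∪ C = {8, 12, 16, 21, 23, 25, 27, 30}

A ∪ B ∪ C = {8, 12, 16, 21, 23, 25, 27, 30}


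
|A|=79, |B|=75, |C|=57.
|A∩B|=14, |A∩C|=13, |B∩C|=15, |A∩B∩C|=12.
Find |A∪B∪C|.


|A∪B∪C| = |A|+|B|+|C| - |A∩B|-|A∩C|-|B∩C| + |A∩B∩C|
= 79+75+57 - 14-13-15 + 12
= 211 - 42 + 12
= 181

|A ∪ B ∪ C| = 181


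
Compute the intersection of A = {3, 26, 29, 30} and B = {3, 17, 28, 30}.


A ∩ B = elements in both A and B
A = {3, 26, 29, 30}
B = {3, 17, 28, 30}
A ∩ B = {3, 30}

A ∩ B = {3, 30}


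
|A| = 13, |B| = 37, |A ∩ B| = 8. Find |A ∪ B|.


|A ∪ B| = |A| + |B| - |A ∩ B|
= 13 + 37 - 8
= 42

|A ∪ B| = 42


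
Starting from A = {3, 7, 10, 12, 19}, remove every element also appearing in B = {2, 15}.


A \ B = elements in A but not in B
A = {3, 7, 10, 12, 19}
B = {2, 15}
Remove from A any elements in B
A \ B = {3, 7, 10, 12, 19}

A \ B = {3, 7, 10, 12, 19}


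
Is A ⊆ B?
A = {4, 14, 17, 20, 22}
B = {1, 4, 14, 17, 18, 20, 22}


A ⊆ B means every element of A is in B.
All elements of A are in B.
So A ⊆ B.

Yes, A ⊆ B


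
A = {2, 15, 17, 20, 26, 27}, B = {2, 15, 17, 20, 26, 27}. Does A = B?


Two sets are equal iff they have exactly the same elements.
A = {2, 15, 17, 20, 26, 27}
B = {2, 15, 17, 20, 26, 27}
Same elements → A = B

Yes, A = B


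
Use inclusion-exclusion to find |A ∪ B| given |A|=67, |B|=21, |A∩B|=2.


|A ∪ B| = |A| + |B| - |A ∩ B|
= 67 + 21 - 2
= 86

|A ∪ B| = 86


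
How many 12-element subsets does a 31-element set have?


C(n,k) = n! / (k!(n-k)!)
C(31,12) = 31! / (12!19!)
= 141120525

C(31,12) = 141120525


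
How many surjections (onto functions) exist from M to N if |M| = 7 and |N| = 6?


n = |M| = 7, k = |N| = 6. Surjections via inclusion-exclusion:
S(n,k) = Σ(-1)^i × C(k,i) × (k-i)^n, i=0 to k
i=0: (-1)^0×C(6,0)×6^7 = 279936
i=1: (-1)^1×C(6,1)×5^7 = -468750
i=2: (-1)^2×C(6,2)×4^7 = 245760
i=3: (-1)^3×C(6,3)×3^7 = -43740
i=4: (-1)^4×C(6,4)×2^7 = 1920
i=5: (-1)^5×C(6,5)×1^7 = -6
i=6: (-1)^6×C(6,6)×0^7 = 0
Total = 15120

Number of surjections = 15120


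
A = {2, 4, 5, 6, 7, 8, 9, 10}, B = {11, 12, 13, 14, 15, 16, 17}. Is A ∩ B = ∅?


Disjoint means A ∩ B = ∅.
A ∩ B = ∅
A ∩ B = ∅, so A and B are disjoint.

Yes, A and B are disjoint


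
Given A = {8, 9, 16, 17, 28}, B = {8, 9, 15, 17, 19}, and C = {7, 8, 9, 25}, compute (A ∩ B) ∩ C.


A ∩ B = {8, 9, 17}
(A ∩ B) ∩ C = {8, 9}

A ∩ B ∩ C = {8, 9}


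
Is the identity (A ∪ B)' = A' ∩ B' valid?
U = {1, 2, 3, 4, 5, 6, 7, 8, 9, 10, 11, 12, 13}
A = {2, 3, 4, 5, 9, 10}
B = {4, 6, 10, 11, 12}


LHS: A ∪ B = {2, 3, 4, 5, 6, 9, 10, 11, 12}
(A ∪ B)' = U \ (A ∪ B) = {1, 7, 8, 13}
A' = {1, 6, 7, 8, 11, 12, 13}, B' = {1, 2, 3, 5, 7, 8, 9, 13}
Claimed RHS: A' ∩ B' = {1, 7, 8, 13}
Identity is VALID: LHS = RHS = {1, 7, 8, 13} ✓

Identity is valid. (A ∪ B)' = A' ∩ B' = {1, 7, 8, 13}


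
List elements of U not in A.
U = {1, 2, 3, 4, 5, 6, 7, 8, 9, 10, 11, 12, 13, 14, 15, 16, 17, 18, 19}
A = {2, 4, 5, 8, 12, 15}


Aᶜ = U \ A = elements in U but not in A
U = {1, 2, 3, 4, 5, 6, 7, 8, 9, 10, 11, 12, 13, 14, 15, 16, 17, 18, 19}
A = {2, 4, 5, 8, 12, 15}
Aᶜ = {1, 3, 6, 7, 9, 10, 11, 13, 14, 16, 17, 18, 19}

Aᶜ = {1, 3, 6, 7, 9, 10, 11, 13, 14, 16, 17, 18, 19}


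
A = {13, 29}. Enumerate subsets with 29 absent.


A subset of A that omits 29 is a subset of A \ {29}, so there are 2^(n-1) = 2^1 = 2 of them.
Subsets excluding 29: ∅, {13}

Subsets excluding 29 (2 total): ∅, {13}


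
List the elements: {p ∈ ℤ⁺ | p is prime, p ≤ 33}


Checking each candidate:
Condition: primes ≤ 33
Result = {2, 3, 5, 7, 11, 13, 17, 19, 23, 29, 31}

{2, 3, 5, 7, 11, 13, 17, 19, 23, 29, 31}


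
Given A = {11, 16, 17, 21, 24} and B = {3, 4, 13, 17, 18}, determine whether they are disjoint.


Disjoint means A ∩ B = ∅.
A ∩ B = {17}
A ∩ B ≠ ∅, so A and B are NOT disjoint.

No, A and B are not disjoint (A ∩ B = {17})


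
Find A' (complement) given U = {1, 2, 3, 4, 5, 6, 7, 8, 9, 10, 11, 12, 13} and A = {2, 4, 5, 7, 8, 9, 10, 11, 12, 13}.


Aᶜ = U \ A = elements in U but not in A
U = {1, 2, 3, 4, 5, 6, 7, 8, 9, 10, 11, 12, 13}
A = {2, 4, 5, 7, 8, 9, 10, 11, 12, 13}
Aᶜ = {1, 3, 6}

Aᶜ = {1, 3, 6}


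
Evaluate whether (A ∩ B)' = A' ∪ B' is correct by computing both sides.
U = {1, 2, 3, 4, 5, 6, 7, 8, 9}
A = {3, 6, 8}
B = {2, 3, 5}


LHS: A ∩ B = {3}
(A ∩ B)' = U \ (A ∩ B) = {1, 2, 4, 5, 6, 7, 8, 9}
A' = {1, 2, 4, 5, 7, 9}, B' = {1, 4, 6, 7, 8, 9}
Claimed RHS: A' ∪ B' = {1, 2, 4, 5, 6, 7, 8, 9}
Identity is VALID: LHS = RHS = {1, 2, 4, 5, 6, 7, 8, 9} ✓

Identity is valid. (A ∩ B)' = A' ∪ B' = {1, 2, 4, 5, 6, 7, 8, 9}


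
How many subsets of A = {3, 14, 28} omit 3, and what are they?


A subset of A that omits 3 is a subset of A \ {3}, so there are 2^(n-1) = 2^2 = 4 of them.
Subsets excluding 3: ∅, {14}, {28}, {14, 28}

Subsets excluding 3 (4 total): ∅, {14}, {28}, {14, 28}


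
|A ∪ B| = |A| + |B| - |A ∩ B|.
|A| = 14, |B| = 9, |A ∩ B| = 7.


|A ∪ B| = |A| + |B| - |A ∩ B|
= 14 + 9 - 7
= 16

|A ∪ B| = 16


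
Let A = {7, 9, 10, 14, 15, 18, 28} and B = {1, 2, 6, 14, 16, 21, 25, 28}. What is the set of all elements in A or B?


A ∪ B = all elements in A or B (or both)
A = {7, 9, 10, 14, 15, 18, 28}
B = {1, 2, 6, 14, 16, 21, 25, 28}
A ∪ B = {1, 2, 6, 7, 9, 10, 14, 15, 16, 18, 21, 25, 28}

A ∪ B = {1, 2, 6, 7, 9, 10, 14, 15, 16, 18, 21, 25, 28}


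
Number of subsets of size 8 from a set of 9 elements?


C(n,k) = n! / (k!(n-k)!)
C(9,8) = 9! / (8!1!)
= 9

C(9,8) = 9


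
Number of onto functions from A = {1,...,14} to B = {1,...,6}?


n = |A| = 14, k = |B| = 6. Surjections via inclusion-exclusion:
S(n,k) = Σ(-1)^i × C(k,i) × (k-i)^n, i=0 to k
i=0: (-1)^0×C(6,0)×6^14 = 78364164096
i=1: (-1)^1×C(6,1)×5^14 = -36621093750
i=2: (-1)^2×C(6,2)×4^14 = 4026531840
i=3: (-1)^3×C(6,3)×3^14 = -95659380
i=4: (-1)^4×C(6,4)×2^14 = 245760
i=5: (-1)^5×C(6,5)×1^14 = -6
i=6: (-1)^6×C(6,6)×0^14 = 0
Total = 45674188560

Number of surjections = 45674188560


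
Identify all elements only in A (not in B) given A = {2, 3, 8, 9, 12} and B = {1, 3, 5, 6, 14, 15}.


A = {2, 3, 8, 9, 12}
B = {1, 3, 5, 6, 14, 15}
Region: only in A (not in B)
Elements: {2, 8, 9, 12}

Elements only in A (not in B): {2, 8, 9, 12}


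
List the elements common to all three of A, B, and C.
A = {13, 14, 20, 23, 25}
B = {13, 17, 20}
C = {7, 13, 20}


A ∩ B = {13, 20}
(A ∩ B) ∩ C = {13, 20}

A ∩ B ∩ C = {13, 20}


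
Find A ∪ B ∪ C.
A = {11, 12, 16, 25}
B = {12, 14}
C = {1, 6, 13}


A ∪ B = {11, 12, 14, 16, 25}
(A ∪ B) ∪ C = {1, 6, 11, 12, 13, 14, 16, 25}

A ∪ B ∪ C = {1, 6, 11, 12, 13, 14, 16, 25}


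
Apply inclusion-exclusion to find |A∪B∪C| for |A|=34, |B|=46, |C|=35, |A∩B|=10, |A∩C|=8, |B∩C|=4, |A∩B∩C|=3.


|A∪B∪C| = |A|+|B|+|C| - |A∩B|-|A∩C|-|B∩C| + |A∩B∩C|
= 34+46+35 - 10-8-4 + 3
= 115 - 22 + 3
= 96

|A ∪ B ∪ C| = 96


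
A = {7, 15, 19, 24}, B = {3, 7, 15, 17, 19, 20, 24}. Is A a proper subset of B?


A ⊂ B requires: A ⊆ B AND A ≠ B.
A ⊆ B? Yes
A = B? No
A ⊂ B: Yes (A is a proper subset of B)

Yes, A ⊂ B


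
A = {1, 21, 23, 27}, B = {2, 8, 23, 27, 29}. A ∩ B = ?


A ∩ B = elements in both A and B
A = {1, 21, 23, 27}
B = {2, 8, 23, 27, 29}
A ∩ B = {23, 27}

A ∩ B = {23, 27}


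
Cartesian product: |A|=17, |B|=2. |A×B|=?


|A × B| = |A| × |B|
= 17 × 2
= 34

|A × B| = 34


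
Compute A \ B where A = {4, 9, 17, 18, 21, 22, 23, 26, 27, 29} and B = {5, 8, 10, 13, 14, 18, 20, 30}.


A \ B = elements in A but not in B
A = {4, 9, 17, 18, 21, 22, 23, 26, 27, 29}
B = {5, 8, 10, 13, 14, 18, 20, 30}
Remove from A any elements in B
A \ B = {4, 9, 17, 21, 22, 23, 26, 27, 29}

A \ B = {4, 9, 17, 21, 22, 23, 26, 27, 29}


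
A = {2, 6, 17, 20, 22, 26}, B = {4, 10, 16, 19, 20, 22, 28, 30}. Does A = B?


Two sets are equal iff they have exactly the same elements.
A = {2, 6, 17, 20, 22, 26}
B = {4, 10, 16, 19, 20, 22, 28, 30}
Differences: {2, 4, 6, 10, 16, 17, 19, 26, 28, 30}
A ≠ B

No, A ≠ B


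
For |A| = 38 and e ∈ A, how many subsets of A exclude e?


Subsets of A avoiding e are subsets of A \ {e}, which has 37 elements.
Count = 2^(n-1) = 2^37
= 137438953472

Number of subsets avoiding e = 137438953472


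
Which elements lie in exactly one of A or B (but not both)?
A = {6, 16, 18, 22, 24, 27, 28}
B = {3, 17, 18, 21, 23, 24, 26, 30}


A △ B = (A \ B) ∪ (B \ A) = elements in exactly one of A or B
A \ B = {6, 16, 22, 27, 28}
B \ A = {3, 17, 21, 23, 26, 30}
A △ B = {3, 6, 16, 17, 21, 22, 23, 26, 27, 28, 30}

A △ B = {3, 6, 16, 17, 21, 22, 23, 26, 27, 28, 30}


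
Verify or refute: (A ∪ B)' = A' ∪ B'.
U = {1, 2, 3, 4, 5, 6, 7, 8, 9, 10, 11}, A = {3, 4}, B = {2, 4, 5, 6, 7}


LHS: A ∪ B = {2, 3, 4, 5, 6, 7}
(A ∪ B)' = U \ (A ∪ B) = {1, 8, 9, 10, 11}
A' = {1, 2, 5, 6, 7, 8, 9, 10, 11}, B' = {1, 3, 8, 9, 10, 11}
Claimed RHS: A' ∪ B' = {1, 2, 3, 5, 6, 7, 8, 9, 10, 11}
Identity is INVALID: LHS = {1, 8, 9, 10, 11} but the RHS claimed here equals {1, 2, 3, 5, 6, 7, 8, 9, 10, 11}. The correct form is (A ∪ B)' = A' ∩ B'.

Identity is invalid: (A ∪ B)' = {1, 8, 9, 10, 11} but A' ∪ B' = {1, 2, 3, 5, 6, 7, 8, 9, 10, 11}. The correct De Morgan law is (A ∪ B)' = A' ∩ B'.


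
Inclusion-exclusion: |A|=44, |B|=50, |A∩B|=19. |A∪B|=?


|A ∪ B| = |A| + |B| - |A ∩ B|
= 44 + 50 - 19
= 75

|A ∪ B| = 75


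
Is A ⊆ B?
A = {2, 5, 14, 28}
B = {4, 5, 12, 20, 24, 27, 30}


A ⊆ B means every element of A is in B.
Elements in A not in B: {2, 14, 28}
So A ⊄ B.

No, A ⊄ B


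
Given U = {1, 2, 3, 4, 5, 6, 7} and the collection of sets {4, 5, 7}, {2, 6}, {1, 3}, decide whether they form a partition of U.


A partition requires: (1) non-empty parts, (2) pairwise disjoint, (3) union = U
Parts: {4, 5, 7}, {2, 6}, {1, 3}
Union of parts: {1, 2, 3, 4, 5, 6, 7}
U = {1, 2, 3, 4, 5, 6, 7}
All non-empty? True
Pairwise disjoint? True
Covers U? True

Yes, valid partition


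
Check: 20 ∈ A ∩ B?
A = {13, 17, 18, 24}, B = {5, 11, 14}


A = {13, 17, 18, 24}, B = {5, 11, 14}
A ∩ B = elements in both A and B
A ∩ B = ∅
Checking if 20 ∈ A ∩ B
20 is not in A ∩ B → False

20 ∉ A ∩ B


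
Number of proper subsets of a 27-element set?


Total subsets = 2^n = 2^27 = 134217728
Proper subsets exclude the set itself: 2^n - 1
= 134217728 - 1
= 134217727

Number of proper subsets = 134217727


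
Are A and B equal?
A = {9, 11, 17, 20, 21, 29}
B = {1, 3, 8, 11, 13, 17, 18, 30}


Two sets are equal iff they have exactly the same elements.
A = {9, 11, 17, 20, 21, 29}
B = {1, 3, 8, 11, 13, 17, 18, 30}
Differences: {1, 3, 8, 9, 13, 18, 20, 21, 29, 30}
A ≠ B

No, A ≠ B


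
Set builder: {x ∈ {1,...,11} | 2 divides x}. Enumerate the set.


Checking each candidate:
Condition: multiples of 2 in {1,...,11}
Result = {2, 4, 6, 8, 10}

{2, 4, 6, 8, 10}


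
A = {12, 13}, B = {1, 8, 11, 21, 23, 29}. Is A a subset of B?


A ⊆ B means every element of A is in B.
Elements in A not in B: {12, 13}
So A ⊄ B.

No, A ⊄ B


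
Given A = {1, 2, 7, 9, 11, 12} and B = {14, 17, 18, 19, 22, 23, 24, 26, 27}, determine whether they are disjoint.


Disjoint means A ∩ B = ∅.
A ∩ B = ∅
A ∩ B = ∅, so A and B are disjoint.

Yes, A and B are disjoint


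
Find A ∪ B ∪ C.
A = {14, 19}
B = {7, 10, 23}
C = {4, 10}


A ∪ B = {7, 10, 14, 19, 23}
(A ∪ B) ∪ C = {4, 7, 10, 14, 19, 23}

A ∪ B ∪ C = {4, 7, 10, 14, 19, 23}


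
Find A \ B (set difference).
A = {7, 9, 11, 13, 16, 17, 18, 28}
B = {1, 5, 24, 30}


A \ B = elements in A but not in B
A = {7, 9, 11, 13, 16, 17, 18, 28}
B = {1, 5, 24, 30}
Remove from A any elements in B
A \ B = {7, 9, 11, 13, 16, 17, 18, 28}

A \ B = {7, 9, 11, 13, 16, 17, 18, 28}


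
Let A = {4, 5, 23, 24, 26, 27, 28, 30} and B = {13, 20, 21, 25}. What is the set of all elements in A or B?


A ∪ B = all elements in A or B (or both)
A = {4, 5, 23, 24, 26, 27, 28, 30}
B = {13, 20, 21, 25}
A ∪ B = {4, 5, 13, 20, 21, 23, 24, 25, 26, 27, 28, 30}

A ∪ B = {4, 5, 13, 20, 21, 23, 24, 25, 26, 27, 28, 30}


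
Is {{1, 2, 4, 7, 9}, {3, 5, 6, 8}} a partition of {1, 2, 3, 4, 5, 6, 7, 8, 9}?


A partition requires: (1) non-empty parts, (2) pairwise disjoint, (3) union = U
Parts: {1, 2, 4, 7, 9}, {3, 5, 6, 8}
Union of parts: {1, 2, 3, 4, 5, 6, 7, 8, 9}
U = {1, 2, 3, 4, 5, 6, 7, 8, 9}
All non-empty? True
Pairwise disjoint? True
Covers U? True

Yes, valid partition


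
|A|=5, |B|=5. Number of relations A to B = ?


A relation from A to B is any subset of A × B.
|A × B| = 5 × 5 = 25
# relations = 2^|A × B| = 2^25 = 33554432

Number of relations = 33554432


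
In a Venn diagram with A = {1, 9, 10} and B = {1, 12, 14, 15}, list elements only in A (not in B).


A = {1, 9, 10}
B = {1, 12, 14, 15}
Region: only in A (not in B)
Elements: {9, 10}

Elements only in A (not in B): {9, 10}


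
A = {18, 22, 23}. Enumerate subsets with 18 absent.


A subset of A that omits 18 is a subset of A \ {18}, so there are 2^(n-1) = 2^2 = 4 of them.
Subsets excluding 18: ∅, {22}, {23}, {22, 23}

Subsets excluding 18 (4 total): ∅, {22}, {23}, {22, 23}


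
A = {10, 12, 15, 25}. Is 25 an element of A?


A = {10, 12, 15, 25}
Checking if 25 is in A
25 is in A → True

25 ∈ A


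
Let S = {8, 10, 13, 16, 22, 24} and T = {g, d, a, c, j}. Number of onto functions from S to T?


n = |S| = 6, k = |T| = 5. Surjections via inclusion-exclusion:
S(n,k) = Σ(-1)^i × C(k,i) × (k-i)^n, i=0 to k
i=0: (-1)^0×C(5,0)×5^6 = 15625
i=1: (-1)^1×C(5,1)×4^6 = -20480
i=2: (-1)^2×C(5,2)×3^6 = 7290
i=3: (-1)^3×C(5,3)×2^6 = -640
i=4: (-1)^4×C(5,4)×1^6 = 5
i=5: (-1)^5×C(5,5)×0^6 = 0
Total = 1800

Number of surjections = 1800


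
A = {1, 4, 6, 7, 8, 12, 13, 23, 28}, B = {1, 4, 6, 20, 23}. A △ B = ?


A △ B = (A \ B) ∪ (B \ A) = elements in exactly one of A or B
A \ B = {7, 8, 12, 13, 28}
B \ A = {20}
A △ B = {7, 8, 12, 13, 20, 28}

A △ B = {7, 8, 12, 13, 20, 28}


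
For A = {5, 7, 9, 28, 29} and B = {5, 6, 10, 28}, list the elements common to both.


A ∩ B = elements in both A and B
A = {5, 7, 9, 28, 29}
B = {5, 6, 10, 28}
A ∩ B = {5, 28}

A ∩ B = {5, 28}


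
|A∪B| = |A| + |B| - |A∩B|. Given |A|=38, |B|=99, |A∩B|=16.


|A ∪ B| = |A| + |B| - |A ∩ B|
= 38 + 99 - 16
= 121

|A ∪ B| = 121


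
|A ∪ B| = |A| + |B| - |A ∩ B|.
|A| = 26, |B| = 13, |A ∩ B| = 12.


|A ∪ B| = |A| + |B| - |A ∩ B|
= 26 + 13 - 12
= 27

|A ∪ B| = 27


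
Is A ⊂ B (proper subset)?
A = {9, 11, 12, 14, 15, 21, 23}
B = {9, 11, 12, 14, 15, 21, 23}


A ⊂ B requires: A ⊆ B AND A ≠ B.
A ⊆ B? Yes
A = B? Yes
A = B, so A is not a PROPER subset.

No, A is not a proper subset of B


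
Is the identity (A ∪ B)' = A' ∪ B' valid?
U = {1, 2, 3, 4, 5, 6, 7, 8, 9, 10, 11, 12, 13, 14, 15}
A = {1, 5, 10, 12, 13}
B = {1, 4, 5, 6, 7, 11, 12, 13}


LHS: A ∪ B = {1, 4, 5, 6, 7, 10, 11, 12, 13}
(A ∪ B)' = U \ (A ∪ B) = {2, 3, 8, 9, 14, 15}
A' = {2, 3, 4, 6, 7, 8, 9, 11, 14, 15}, B' = {2, 3, 8, 9, 10, 14, 15}
Claimed RHS: A' ∪ B' = {2, 3, 4, 6, 7, 8, 9, 10, 11, 14, 15}
Identity is INVALID: LHS = {2, 3, 8, 9, 14, 15} but the RHS claimed here equals {2, 3, 4, 6, 7, 8, 9, 10, 11, 14, 15}. The correct form is (A ∪ B)' = A' ∩ B'.

Identity is invalid: (A ∪ B)' = {2, 3, 8, 9, 14, 15} but A' ∪ B' = {2, 3, 4, 6, 7, 8, 9, 10, 11, 14, 15}. The correct De Morgan law is (A ∪ B)' = A' ∩ B'.


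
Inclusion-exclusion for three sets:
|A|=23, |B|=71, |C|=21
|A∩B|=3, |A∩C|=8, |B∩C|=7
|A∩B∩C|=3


|A∪B∪C| = |A|+|B|+|C| - |A∩B|-|A∩C|-|B∩C| + |A∩B∩C|
= 23+71+21 - 3-8-7 + 3
= 115 - 18 + 3
= 100

|A ∪ B ∪ C| = 100


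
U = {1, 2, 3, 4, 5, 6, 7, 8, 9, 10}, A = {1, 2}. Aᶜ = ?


Aᶜ = U \ A = elements in U but not in A
U = {1, 2, 3, 4, 5, 6, 7, 8, 9, 10}
A = {1, 2}
Aᶜ = {3, 4, 5, 6, 7, 8, 9, 10}

Aᶜ = {3, 4, 5, 6, 7, 8, 9, 10}


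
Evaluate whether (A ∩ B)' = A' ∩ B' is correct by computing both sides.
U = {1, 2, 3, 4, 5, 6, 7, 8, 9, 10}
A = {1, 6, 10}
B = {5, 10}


LHS: A ∩ B = {10}
(A ∩ B)' = U \ (A ∩ B) = {1, 2, 3, 4, 5, 6, 7, 8, 9}
A' = {2, 3, 4, 5, 7, 8, 9}, B' = {1, 2, 3, 4, 6, 7, 8, 9}
Claimed RHS: A' ∩ B' = {2, 3, 4, 7, 8, 9}
Identity is INVALID: LHS = {1, 2, 3, 4, 5, 6, 7, 8, 9} but the RHS claimed here equals {2, 3, 4, 7, 8, 9}. The correct form is (A ∩ B)' = A' ∪ B'.

Identity is invalid: (A ∩ B)' = {1, 2, 3, 4, 5, 6, 7, 8, 9} but A' ∩ B' = {2, 3, 4, 7, 8, 9}. The correct De Morgan law is (A ∩ B)' = A' ∪ B'.


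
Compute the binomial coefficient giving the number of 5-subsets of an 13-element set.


C(n,k) = n! / (k!(n-k)!)
C(13,5) = 13! / (5!8!)
= 1287

C(13,5) = 1287


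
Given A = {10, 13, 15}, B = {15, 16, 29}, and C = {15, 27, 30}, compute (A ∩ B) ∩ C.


A ∩ B = {15}
(A ∩ B) ∩ C = {15}

A ∩ B ∩ C = {15}


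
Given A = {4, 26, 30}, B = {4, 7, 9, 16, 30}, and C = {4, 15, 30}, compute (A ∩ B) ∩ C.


A ∩ B = {4, 30}
(A ∩ B) ∩ C = {4, 30}

A ∩ B ∩ C = {4, 30}


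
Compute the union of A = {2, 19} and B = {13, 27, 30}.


A ∪ B = all elements in A or B (or both)
A = {2, 19}
B = {13, 27, 30}
A ∪ B = {2, 13, 19, 27, 30}

A ∪ B = {2, 13, 19, 27, 30}


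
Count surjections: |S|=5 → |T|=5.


n = |S| = 5, k = |T| = 5. Surjections via inclusion-exclusion:
S(n,k) = Σ(-1)^i × C(k,i) × (k-i)^n, i=0 to k
i=0: (-1)^0×C(5,0)×5^5 = 3125
i=1: (-1)^1×C(5,1)×4^5 = -5120
i=2: (-1)^2×C(5,2)×3^5 = 2430
i=3: (-1)^3×C(5,3)×2^5 = -320
i=4: (-1)^4×C(5,4)×1^5 = 5
i=5: (-1)^5×C(5,5)×0^5 = 0
Total = 120

Number of surjections = 120


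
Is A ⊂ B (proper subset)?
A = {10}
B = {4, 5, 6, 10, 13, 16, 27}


A ⊂ B requires: A ⊆ B AND A ≠ B.
A ⊆ B? Yes
A = B? No
A ⊂ B: Yes (A is a proper subset of B)

Yes, A ⊂ B


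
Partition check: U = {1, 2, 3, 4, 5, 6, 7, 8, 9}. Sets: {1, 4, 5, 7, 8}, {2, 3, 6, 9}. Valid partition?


A partition requires: (1) non-empty parts, (2) pairwise disjoint, (3) union = U
Parts: {1, 4, 5, 7, 8}, {2, 3, 6, 9}
Union of parts: {1, 2, 3, 4, 5, 6, 7, 8, 9}
U = {1, 2, 3, 4, 5, 6, 7, 8, 9}
All non-empty? True
Pairwise disjoint? True
Covers U? True

Yes, valid partition


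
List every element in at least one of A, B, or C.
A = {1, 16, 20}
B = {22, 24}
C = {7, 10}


A ∪ B = {1, 16, 20, 22, 24}
(A ∪ B) ∪ C = {1, 7, 10, 16, 20, 22, 24}

A ∪ B ∪ C = {1, 7, 10, 16, 20, 22, 24}


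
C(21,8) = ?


C(n,k) = n! / (k!(n-k)!)
C(21,8) = 21! / (8!13!)
= 203490

C(21,8) = 203490


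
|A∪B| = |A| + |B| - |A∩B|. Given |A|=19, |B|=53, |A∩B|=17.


|A ∪ B| = |A| + |B| - |A ∩ B|
= 19 + 53 - 17
= 55

|A ∪ B| = 55


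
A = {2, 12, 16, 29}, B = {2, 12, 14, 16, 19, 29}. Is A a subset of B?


A ⊆ B means every element of A is in B.
All elements of A are in B.
So A ⊆ B.

Yes, A ⊆ B


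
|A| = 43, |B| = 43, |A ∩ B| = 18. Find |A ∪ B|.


|A ∪ B| = |A| + |B| - |A ∩ B|
= 43 + 43 - 18
= 68

|A ∪ B| = 68


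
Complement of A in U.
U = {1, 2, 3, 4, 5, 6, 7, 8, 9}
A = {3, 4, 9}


Aᶜ = U \ A = elements in U but not in A
U = {1, 2, 3, 4, 5, 6, 7, 8, 9}
A = {3, 4, 9}
Aᶜ = {1, 2, 5, 6, 7, 8}

Aᶜ = {1, 2, 5, 6, 7, 8}


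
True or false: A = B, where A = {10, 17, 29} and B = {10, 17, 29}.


Two sets are equal iff they have exactly the same elements.
A = {10, 17, 29}
B = {10, 17, 29}
Same elements → A = B

Yes, A = B


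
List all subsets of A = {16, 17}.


|A| = 2, so |P(A)| = 2^2 = 4
Enumerate subsets by cardinality (0 to 2):
∅, {16}, {17}, {16, 17}

P(A) has 4 subsets: ∅, {16}, {17}, {16, 17}


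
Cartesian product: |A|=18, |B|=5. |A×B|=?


|A × B| = |A| × |B|
= 18 × 5
= 90

|A × B| = 90


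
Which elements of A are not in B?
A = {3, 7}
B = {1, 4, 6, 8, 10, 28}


A \ B = elements in A but not in B
A = {3, 7}
B = {1, 4, 6, 8, 10, 28}
Remove from A any elements in B
A \ B = {3, 7}

A \ B = {3, 7}


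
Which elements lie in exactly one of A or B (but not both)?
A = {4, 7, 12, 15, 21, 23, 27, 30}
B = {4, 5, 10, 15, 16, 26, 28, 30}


A △ B = (A \ B) ∪ (B \ A) = elements in exactly one of A or B
A \ B = {7, 12, 21, 23, 27}
B \ A = {5, 10, 16, 26, 28}
A △ B = {5, 7, 10, 12, 16, 21, 23, 26, 27, 28}

A △ B = {5, 7, 10, 12, 16, 21, 23, 26, 27, 28}


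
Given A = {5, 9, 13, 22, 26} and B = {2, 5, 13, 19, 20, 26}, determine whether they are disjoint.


Disjoint means A ∩ B = ∅.
A ∩ B = {5, 13, 26}
A ∩ B ≠ ∅, so A and B are NOT disjoint.

No, A and B are not disjoint (A ∩ B = {5, 13, 26})


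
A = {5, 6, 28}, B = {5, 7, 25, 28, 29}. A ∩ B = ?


A ∩ B = elements in both A and B
A = {5, 6, 28}
B = {5, 7, 25, 28, 29}
A ∩ B = {5, 28}

A ∩ B = {5, 28}


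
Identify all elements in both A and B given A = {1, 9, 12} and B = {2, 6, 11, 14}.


A = {1, 9, 12}
B = {2, 6, 11, 14}
Region: in both A and B
Elements: ∅

Elements in both A and B: ∅


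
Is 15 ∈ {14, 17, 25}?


A = {14, 17, 25}
Checking if 15 is in A
15 is not in A → False

15 ∉ A


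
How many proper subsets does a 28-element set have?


Total subsets = 2^n = 2^28 = 268435456
Proper subsets exclude the set itself: 2^n - 1
= 268435456 - 1
= 268435455

Number of proper subsets = 268435455


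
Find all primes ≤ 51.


Checking each candidate:
Condition: primes ≤ 51
Result = {2, 3, 5, 7, 11, 13, 17, 19, 23, 29, 31, 37, 41, 43, 47}

{2, 3, 5, 7, 11, 13, 17, 19, 23, 29, 31, 37, 41, 43, 47}


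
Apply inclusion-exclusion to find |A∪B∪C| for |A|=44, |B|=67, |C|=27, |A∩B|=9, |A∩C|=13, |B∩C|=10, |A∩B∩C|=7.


|A∪B∪C| = |A|+|B|+|C| - |A∩B|-|A∩C|-|B∩C| + |A∩B∩C|
= 44+67+27 - 9-13-10 + 7
= 138 - 32 + 7
= 113

|A ∪ B ∪ C| = 113


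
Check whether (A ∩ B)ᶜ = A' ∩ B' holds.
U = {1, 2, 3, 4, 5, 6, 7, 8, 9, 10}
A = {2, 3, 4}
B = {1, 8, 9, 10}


LHS: A ∩ B = ∅
(A ∩ B)' = U \ (A ∩ B) = {1, 2, 3, 4, 5, 6, 7, 8, 9, 10}
A' = {1, 5, 6, 7, 8, 9, 10}, B' = {2, 3, 4, 5, 6, 7}
Claimed RHS: A' ∩ B' = {5, 6, 7}
Identity is INVALID: LHS = {1, 2, 3, 4, 5, 6, 7, 8, 9, 10} but the RHS claimed here equals {5, 6, 7}. The correct form is (A ∩ B)' = A' ∪ B'.

Identity is invalid: (A ∩ B)' = {1, 2, 3, 4, 5, 6, 7, 8, 9, 10} but A' ∩ B' = {5, 6, 7}. The correct De Morgan law is (A ∩ B)' = A' ∪ B'.


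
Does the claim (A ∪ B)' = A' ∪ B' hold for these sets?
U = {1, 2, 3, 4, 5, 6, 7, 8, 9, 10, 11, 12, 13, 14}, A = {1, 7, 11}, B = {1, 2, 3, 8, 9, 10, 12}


LHS: A ∪ B = {1, 2, 3, 7, 8, 9, 10, 11, 12}
(A ∪ B)' = U \ (A ∪ B) = {4, 5, 6, 13, 14}
A' = {2, 3, 4, 5, 6, 8, 9, 10, 12, 13, 14}, B' = {4, 5, 6, 7, 11, 13, 14}
Claimed RHS: A' ∪ B' = {2, 3, 4, 5, 6, 7, 8, 9, 10, 11, 12, 13, 14}
Identity is INVALID: LHS = {4, 5, 6, 13, 14} but the RHS claimed here equals {2, 3, 4, 5, 6, 7, 8, 9, 10, 11, 12, 13, 14}. The correct form is (A ∪ B)' = A' ∩ B'.

Identity is invalid: (A ∪ B)' = {4, 5, 6, 13, 14} but A' ∪ B' = {2, 3, 4, 5, 6, 7, 8, 9, 10, 11, 12, 13, 14}. The correct De Morgan law is (A ∪ B)' = A' ∩ B'.


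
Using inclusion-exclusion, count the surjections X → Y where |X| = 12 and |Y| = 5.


n = |X| = 12, k = |Y| = 5. Surjections via inclusion-exclusion:
S(n,k) = Σ(-1)^i × C(k,i) × (k-i)^n, i=0 to k
i=0: (-1)^0×C(5,0)×5^12 = 244140625
i=1: (-1)^1×C(5,1)×4^12 = -83886080
i=2: (-1)^2×C(5,2)×3^12 = 5314410
i=3: (-1)^3×C(5,3)×2^12 = -40960
i=4: (-1)^4×C(5,4)×1^12 = 5
i=5: (-1)^5×C(5,5)×0^12 = 0
Total = 165528000

Number of surjections = 165528000


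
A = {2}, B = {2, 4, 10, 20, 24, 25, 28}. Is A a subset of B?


A ⊆ B means every element of A is in B.
All elements of A are in B.
So A ⊆ B.

Yes, A ⊆ B


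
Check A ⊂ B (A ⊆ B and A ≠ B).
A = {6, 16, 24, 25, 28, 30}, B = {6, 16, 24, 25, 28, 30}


A ⊂ B requires: A ⊆ B AND A ≠ B.
A ⊆ B? Yes
A = B? Yes
A = B, so A is not a PROPER subset.

No, A is not a proper subset of B


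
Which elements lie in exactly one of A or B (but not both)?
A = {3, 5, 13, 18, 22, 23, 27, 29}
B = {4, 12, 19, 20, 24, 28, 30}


A △ B = (A \ B) ∪ (B \ A) = elements in exactly one of A or B
A \ B = {3, 5, 13, 18, 22, 23, 27, 29}
B \ A = {4, 12, 19, 20, 24, 28, 30}
A △ B = {3, 4, 5, 12, 13, 18, 19, 20, 22, 23, 24, 27, 28, 29, 30}

A △ B = {3, 4, 5, 12, 13, 18, 19, 20, 22, 23, 24, 27, 28, 29, 30}


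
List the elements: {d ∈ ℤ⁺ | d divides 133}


Checking each candidate:
Condition: positive divisors of 133
Result = {1, 7, 19, 133}

{1, 7, 19, 133}


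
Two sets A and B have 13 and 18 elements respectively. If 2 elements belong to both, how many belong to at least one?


|A ∪ B| = |A| + |B| - |A ∩ B|
= 13 + 18 - 2
= 29

|A ∪ B| = 29


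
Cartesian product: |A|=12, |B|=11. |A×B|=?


|A × B| = |A| × |B|
= 12 × 11
= 132

|A × B| = 132


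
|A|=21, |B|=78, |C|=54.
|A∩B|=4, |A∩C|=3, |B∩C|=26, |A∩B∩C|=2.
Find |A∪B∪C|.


|A∪B∪C| = |A|+|B|+|C| - |A∩B|-|A∩C|-|B∩C| + |A∩B∩C|
= 21+78+54 - 4-3-26 + 2
= 153 - 33 + 2
= 122

|A ∪ B ∪ C| = 122


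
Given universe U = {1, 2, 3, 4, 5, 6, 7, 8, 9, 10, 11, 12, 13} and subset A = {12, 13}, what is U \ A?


Aᶜ = U \ A = elements in U but not in A
U = {1, 2, 3, 4, 5, 6, 7, 8, 9, 10, 11, 12, 13}
A = {12, 13}
Aᶜ = {1, 2, 3, 4, 5, 6, 7, 8, 9, 10, 11}

Aᶜ = {1, 2, 3, 4, 5, 6, 7, 8, 9, 10, 11}


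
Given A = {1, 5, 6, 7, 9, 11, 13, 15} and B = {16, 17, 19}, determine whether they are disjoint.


Disjoint means A ∩ B = ∅.
A ∩ B = ∅
A ∩ B = ∅, so A and B are disjoint.

Yes, A and B are disjoint


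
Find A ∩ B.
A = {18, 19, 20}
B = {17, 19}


A ∩ B = elements in both A and B
A = {18, 19, 20}
B = {17, 19}
A ∩ B = {19}

A ∩ B = {19}


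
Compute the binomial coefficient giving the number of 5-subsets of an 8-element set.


C(n,k) = n! / (k!(n-k)!)
C(8,5) = 8! / (5!3!)
= 56

C(8,5) = 56


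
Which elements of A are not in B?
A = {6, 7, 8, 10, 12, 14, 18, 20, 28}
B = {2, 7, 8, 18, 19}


A \ B = elements in A but not in B
A = {6, 7, 8, 10, 12, 14, 18, 20, 28}
B = {2, 7, 8, 18, 19}
Remove from A any elements in B
A \ B = {6, 10, 12, 14, 20, 28}

A \ B = {6, 10, 12, 14, 20, 28}


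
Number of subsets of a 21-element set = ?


Number of subsets = 2^n
= 2^21
= 2097152

|P(A)| = 2097152


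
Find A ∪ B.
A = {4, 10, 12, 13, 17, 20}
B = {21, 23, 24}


A ∪ B = all elements in A or B (or both)
A = {4, 10, 12, 13, 17, 20}
B = {21, 23, 24}
A ∪ B = {4, 10, 12, 13, 17, 20, 21, 23, 24}

A ∪ B = {4, 10, 12, 13, 17, 20, 21, 23, 24}


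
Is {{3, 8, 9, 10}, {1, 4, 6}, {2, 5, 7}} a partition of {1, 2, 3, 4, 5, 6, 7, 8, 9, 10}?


A partition requires: (1) non-empty parts, (2) pairwise disjoint, (3) union = U
Parts: {3, 8, 9, 10}, {1, 4, 6}, {2, 5, 7}
Union of parts: {1, 2, 3, 4, 5, 6, 7, 8, 9, 10}
U = {1, 2, 3, 4, 5, 6, 7, 8, 9, 10}
All non-empty? True
Pairwise disjoint? True
Covers U? True

Yes, valid partition


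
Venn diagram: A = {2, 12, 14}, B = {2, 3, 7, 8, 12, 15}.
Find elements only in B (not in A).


A = {2, 12, 14}
B = {2, 3, 7, 8, 12, 15}
Region: only in B (not in A)
Elements: {3, 7, 8, 15}

Elements only in B (not in A): {3, 7, 8, 15}


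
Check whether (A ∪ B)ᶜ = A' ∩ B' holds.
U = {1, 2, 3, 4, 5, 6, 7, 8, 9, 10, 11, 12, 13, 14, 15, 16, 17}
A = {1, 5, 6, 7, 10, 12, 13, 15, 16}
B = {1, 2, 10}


LHS: A ∪ B = {1, 2, 5, 6, 7, 10, 12, 13, 15, 16}
(A ∪ B)' = U \ (A ∪ B) = {3, 4, 8, 9, 11, 14, 17}
A' = {2, 3, 4, 8, 9, 11, 14, 17}, B' = {3, 4, 5, 6, 7, 8, 9, 11, 12, 13, 14, 15, 16, 17}
Claimed RHS: A' ∩ B' = {3, 4, 8, 9, 11, 14, 17}
Identity is VALID: LHS = RHS = {3, 4, 8, 9, 11, 14, 17} ✓

Identity is valid. (A ∪ B)' = A' ∩ B' = {3, 4, 8, 9, 11, 14, 17}


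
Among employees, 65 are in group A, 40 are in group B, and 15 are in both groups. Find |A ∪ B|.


|A ∪ B| = |A| + |B| - |A ∩ B|
= 65 + 40 - 15
= 90

|A ∪ B| = 90


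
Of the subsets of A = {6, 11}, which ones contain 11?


A subset of A contains 11 iff the remaining 1 elements form any subset of A \ {11}.
Count: 2^(n-1) = 2^1 = 2
Subsets containing 11: {11}, {6, 11}

Subsets containing 11 (2 total): {11}, {6, 11}


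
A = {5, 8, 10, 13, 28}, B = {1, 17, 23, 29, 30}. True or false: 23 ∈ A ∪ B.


A = {5, 8, 10, 13, 28}, B = {1, 17, 23, 29, 30}
A ∪ B = all elements in A or B
A ∪ B = {1, 5, 8, 10, 13, 17, 23, 28, 29, 30}
Checking if 23 ∈ A ∪ B
23 is in A ∪ B → True

23 ∈ A ∪ B


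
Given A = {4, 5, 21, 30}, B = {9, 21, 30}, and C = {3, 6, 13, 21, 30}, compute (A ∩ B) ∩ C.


A ∩ B = {21, 30}
(A ∩ B) ∩ C = {21, 30}

A ∩ B ∩ C = {21, 30}


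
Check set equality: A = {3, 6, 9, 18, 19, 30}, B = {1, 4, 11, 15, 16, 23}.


Two sets are equal iff they have exactly the same elements.
A = {3, 6, 9, 18, 19, 30}
B = {1, 4, 11, 15, 16, 23}
Differences: {1, 3, 4, 6, 9, 11, 15, 16, 18, 19, 23, 30}
A ≠ B

No, A ≠ B


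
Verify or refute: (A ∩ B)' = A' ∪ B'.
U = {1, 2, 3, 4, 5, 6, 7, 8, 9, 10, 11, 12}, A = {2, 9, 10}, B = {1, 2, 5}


LHS: A ∩ B = {2}
(A ∩ B)' = U \ (A ∩ B) = {1, 3, 4, 5, 6, 7, 8, 9, 10, 11, 12}
A' = {1, 3, 4, 5, 6, 7, 8, 11, 12}, B' = {3, 4, 6, 7, 8, 9, 10, 11, 12}
Claimed RHS: A' ∪ B' = {1, 3, 4, 5, 6, 7, 8, 9, 10, 11, 12}
Identity is VALID: LHS = RHS = {1, 3, 4, 5, 6, 7, 8, 9, 10, 11, 12} ✓

Identity is valid. (A ∩ B)' = A' ∪ B' = {1, 3, 4, 5, 6, 7, 8, 9, 10, 11, 12}


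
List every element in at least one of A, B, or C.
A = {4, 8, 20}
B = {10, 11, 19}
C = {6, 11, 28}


A ∪ B = {4, 8, 10, 11, 19, 20}
(A ∪ B) ∪ C = {4, 6, 8, 10, 11, 19, 20, 28}

A ∪ B ∪ C = {4, 6, 8, 10, 11, 19, 20, 28}


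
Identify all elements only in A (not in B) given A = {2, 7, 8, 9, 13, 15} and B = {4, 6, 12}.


A = {2, 7, 8, 9, 13, 15}
B = {4, 6, 12}
Region: only in A (not in B)
Elements: {2, 7, 8, 9, 13, 15}

Elements only in A (not in B): {2, 7, 8, 9, 13, 15}


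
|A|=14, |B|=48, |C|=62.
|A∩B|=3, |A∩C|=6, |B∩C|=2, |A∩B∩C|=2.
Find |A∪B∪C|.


|A∪B∪C| = |A|+|B|+|C| - |A∩B|-|A∩C|-|B∩C| + |A∩B∩C|
= 14+48+62 - 3-6-2 + 2
= 124 - 11 + 2
= 115

|A ∪ B ∪ C| = 115


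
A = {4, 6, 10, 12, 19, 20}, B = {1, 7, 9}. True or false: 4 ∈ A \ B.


A = {4, 6, 10, 12, 19, 20}, B = {1, 7, 9}
A \ B = elements in A but not in B
A \ B = {4, 6, 10, 12, 19, 20}
Checking if 4 ∈ A \ B
4 is in A \ B → True

4 ∈ A \ B


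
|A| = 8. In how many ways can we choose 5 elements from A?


C(n,k) = n! / (k!(n-k)!)
C(8,5) = 8! / (5!3!)
= 56

C(8,5) = 56


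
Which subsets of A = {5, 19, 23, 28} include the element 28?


A subset of A contains 28 iff the remaining 3 elements form any subset of A \ {28}.
Count: 2^(n-1) = 2^3 = 8
Subsets containing 28: {28}, {5, 28}, {19, 28}, {23, 28}, {5, 19, 28}, {5, 23, 28}, {19, 23, 28}, {5, 19, 23, 28}

Subsets containing 28 (8 total): {28}, {5, 28}, {19, 28}, {23, 28}, {5, 19, 28}, {5, 23, 28}, {19, 23, 28}, {5, 19, 23, 28}


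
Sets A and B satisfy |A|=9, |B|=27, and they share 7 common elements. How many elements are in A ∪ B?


|A ∪ B| = |A| + |B| - |A ∩ B|
= 9 + 27 - 7
= 29

|A ∪ B| = 29


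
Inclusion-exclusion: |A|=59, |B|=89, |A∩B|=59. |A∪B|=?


|A ∪ B| = |A| + |B| - |A ∩ B|
= 59 + 89 - 59
= 89

|A ∪ B| = 89


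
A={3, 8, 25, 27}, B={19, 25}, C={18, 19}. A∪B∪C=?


A ∪ B = {3, 8, 19, 25, 27}
(A ∪ B) ∪ C = {3, 8, 18, 19, 25, 27}

A ∪ B ∪ C = {3, 8, 18, 19, 25, 27}


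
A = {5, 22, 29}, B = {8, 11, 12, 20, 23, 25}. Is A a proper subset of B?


A ⊂ B requires: A ⊆ B AND A ≠ B.
A ⊆ B? No
A ⊄ B, so A is not a proper subset.

No, A is not a proper subset of B


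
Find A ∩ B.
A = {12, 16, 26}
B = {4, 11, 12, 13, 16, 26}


A ∩ B = elements in both A and B
A = {12, 16, 26}
B = {4, 11, 12, 13, 16, 26}
A ∩ B = {12, 16, 26}

A ∩ B = {12, 16, 26}


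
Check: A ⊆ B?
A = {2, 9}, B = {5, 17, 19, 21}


A ⊆ B means every element of A is in B.
Elements in A not in B: {2, 9}
So A ⊄ B.

No, A ⊄ B


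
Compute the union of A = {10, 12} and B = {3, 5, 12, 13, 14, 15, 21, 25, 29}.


A ∪ B = all elements in A or B (or both)
A = {10, 12}
B = {3, 5, 12, 13, 14, 15, 21, 25, 29}
A ∪ B = {3, 5, 10, 12, 13, 14, 15, 21, 25, 29}

A ∪ B = {3, 5, 10, 12, 13, 14, 15, 21, 25, 29}


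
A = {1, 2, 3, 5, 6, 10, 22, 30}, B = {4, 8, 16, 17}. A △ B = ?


A △ B = (A \ B) ∪ (B \ A) = elements in exactly one of A or B
A \ B = {1, 2, 3, 5, 6, 10, 22, 30}
B \ A = {4, 8, 16, 17}
A △ B = {1, 2, 3, 4, 5, 6, 8, 10, 16, 17, 22, 30}

A △ B = {1, 2, 3, 4, 5, 6, 8, 10, 16, 17, 22, 30}


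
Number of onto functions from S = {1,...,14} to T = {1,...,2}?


n = |S| = 14, k = |T| = 2. Surjections via inclusion-exclusion:
S(n,k) = Σ(-1)^i × C(k,i) × (k-i)^n, i=0 to k
i=0: (-1)^0×C(2,0)×2^14 = 16384
i=1: (-1)^1×C(2,1)×1^14 = -2
i=2: (-1)^2×C(2,2)×0^14 = 0
Total = 16382

Number of surjections = 16382


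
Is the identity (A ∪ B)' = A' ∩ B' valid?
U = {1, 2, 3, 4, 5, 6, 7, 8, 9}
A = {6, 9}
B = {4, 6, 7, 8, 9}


LHS: A ∪ B = {4, 6, 7, 8, 9}
(A ∪ B)' = U \ (A ∪ B) = {1, 2, 3, 5}
A' = {1, 2, 3, 4, 5, 7, 8}, B' = {1, 2, 3, 5}
Claimed RHS: A' ∩ B' = {1, 2, 3, 5}
Identity is VALID: LHS = RHS = {1, 2, 3, 5} ✓

Identity is valid. (A ∪ B)' = A' ∩ B' = {1, 2, 3, 5}


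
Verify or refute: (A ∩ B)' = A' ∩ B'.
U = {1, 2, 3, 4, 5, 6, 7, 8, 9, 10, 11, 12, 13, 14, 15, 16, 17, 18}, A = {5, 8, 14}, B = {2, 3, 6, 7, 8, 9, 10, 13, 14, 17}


LHS: A ∩ B = {8, 14}
(A ∩ B)' = U \ (A ∩ B) = {1, 2, 3, 4, 5, 6, 7, 9, 10, 11, 12, 13, 15, 16, 17, 18}
A' = {1, 2, 3, 4, 6, 7, 9, 10, 11, 12, 13, 15, 16, 17, 18}, B' = {1, 4, 5, 11, 12, 15, 16, 18}
Claimed RHS: A' ∩ B' = {1, 4, 11, 12, 15, 16, 18}
Identity is INVALID: LHS = {1, 2, 3, 4, 5, 6, 7, 9, 10, 11, 12, 13, 15, 16, 17, 18} but the RHS claimed here equals {1, 4, 11, 12, 15, 16, 18}. The correct form is (A ∩ B)' = A' ∪ B'.

Identity is invalid: (A ∩ B)' = {1, 2, 3, 4, 5, 6, 7, 9, 10, 11, 12, 13, 15, 16, 17, 18} but A' ∩ B' = {1, 4, 11, 12, 15, 16, 18}. The correct De Morgan law is (A ∩ B)' = A' ∪ B'.


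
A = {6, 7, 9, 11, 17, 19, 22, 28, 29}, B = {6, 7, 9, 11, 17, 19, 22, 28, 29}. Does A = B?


Two sets are equal iff they have exactly the same elements.
A = {6, 7, 9, 11, 17, 19, 22, 28, 29}
B = {6, 7, 9, 11, 17, 19, 22, 28, 29}
Same elements → A = B

Yes, A = B


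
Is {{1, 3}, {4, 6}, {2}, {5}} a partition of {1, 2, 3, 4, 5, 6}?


A partition requires: (1) non-empty parts, (2) pairwise disjoint, (3) union = U
Parts: {1, 3}, {4, 6}, {2}, {5}
Union of parts: {1, 2, 3, 4, 5, 6}
U = {1, 2, 3, 4, 5, 6}
All non-empty? True
Pairwise disjoint? True
Covers U? True

Yes, valid partition


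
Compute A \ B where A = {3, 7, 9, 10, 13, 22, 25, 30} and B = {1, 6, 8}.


A \ B = elements in A but not in B
A = {3, 7, 9, 10, 13, 22, 25, 30}
B = {1, 6, 8}
Remove from A any elements in B
A \ B = {3, 7, 9, 10, 13, 22, 25, 30}

A \ B = {3, 7, 9, 10, 13, 22, 25, 30}
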